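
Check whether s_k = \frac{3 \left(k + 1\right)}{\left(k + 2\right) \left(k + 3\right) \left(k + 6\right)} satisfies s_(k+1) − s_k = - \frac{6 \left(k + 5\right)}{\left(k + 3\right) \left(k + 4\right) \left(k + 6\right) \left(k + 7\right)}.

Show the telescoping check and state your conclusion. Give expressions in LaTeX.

Invalid: residual \frac{3 \left(3 k + 16\right)}{k^{5} + 22 k^{4} + 185 k^{3} + 740 k^{2} + 1404 k + 1008} ≠ 0.

s_(k+1) = 3*(k + 2)/((k + 3)*(k + 4)*(k + 7))
s_(k+1) − s_k = 3*(-2*k**2 - 11*k - 4)/(k**5 + 22*k**4 + 185*k**3 + 740*k**2 + 1404*k + 1008)
(s_(k+1) − s_k) − t_k = 3*(3*k + 16)/(k**5 + 22*k**4 + 185*k**3 + 740*k**2 + 1404*k + 1008)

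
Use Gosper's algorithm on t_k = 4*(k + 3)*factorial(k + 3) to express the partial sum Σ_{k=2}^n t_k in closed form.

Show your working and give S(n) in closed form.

S(n) = 4*factorial(n + 4) - 480

Compute t_(k+1)/t_k: get (k + 4)**2/(k + 3).
Gosper form: A/B · C(k+1)/C(k) with A=k + 4, B=1, C=k + 3.
Set up (k + 4)·f(k+1) − (1)·f(k) − (k + 3) = 0.
d = 0 from the (1,0,1) case.
Solving with deg f ≤ 0: f(k) = 1.
Get s_k = R·t_k = 4*factorial(k + 3) with R(k) = B(k−1)f(k)/C(k) = 1/(k + 3).
s_(k+1) − s_k = 4*(k + 3)*factorial(k + 3) = t_k.
Telescope: S(n) = s_(n+1) − s_(2) = 4*factorial(n + 4) − (480) = 4*factorial(n + 4) - 480.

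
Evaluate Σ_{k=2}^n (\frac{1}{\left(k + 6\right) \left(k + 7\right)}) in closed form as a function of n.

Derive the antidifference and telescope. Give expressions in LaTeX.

S(n) = \frac{n - 1}{8 \left(n + 7\right)}

Ratio r(k) = (k + 6)/(k + 8).
Normal form (A,B,C) = (k + 6, k + 8, 1).
Set up (k + 6)·f(k+1) − (k + 7)·f(k) − (1) = 0.
Bound: deg f ≤ 1.
Match coefficients ⇒ f(k) = k/6.
Then R = B(k−1)f/C = k*(k + 7)/6, so s_k = R(k)·t_k = k/(6*(k + 6)).
Check: Δs_k = 1/(k**2 + 13*k + 42). ✓
Evaluate: s_(n+1) = (n + 1)/(6*(n + 7)); subtract s_(2) = 1/24 ⇒ S(n) = (n - 1)/(8*(n + 7)).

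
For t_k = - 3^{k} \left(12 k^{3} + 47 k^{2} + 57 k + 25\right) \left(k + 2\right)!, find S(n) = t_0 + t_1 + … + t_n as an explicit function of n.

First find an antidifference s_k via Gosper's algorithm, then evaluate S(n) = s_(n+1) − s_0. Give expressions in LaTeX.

r(k) = 3*(12*k**4 + 119*k**3 + 436*k**2 + 702*k + 423)/(12*k**3 + 47*k**2 + 57*k + 25) after simplifying.
So A=3*k + 9 and B=1, with C=k**3 + 47*k**2/12 + 19*k/4 + 25/12.
Set up (3*k + 9)·f(k+1) − (1)·f(k) − (k**3 + 47*k**2/12 + 19*k/4 + 25/12) = 0.
deg f ≤ 2 (via 1,0,3).
Match coefficients ⇒ f(k) = (4*k**2 - 3*k + 2)/12.
Certificate R = B(k−1)f/C = (4*k**2 - 3*k + 2)/(12*k**3 + 47*k**2 + 57*k + 25) gives s_k = -3**k*(4*k**2 - 3*k + 2)*factorial(k + 2).
Verify: -3**k*(12*k**3 + 47*k**2 + 57*k + 25)*factorial(k + 2) matches t_k.
Evaluate: s_(n+1) = -3**(n + 1)*(4*n**2 + 5*n + 3)*factorial(n + 3); subtract s_(0) = -4 ⇒ S(n) = -12*3**n*n**2*factorial(n + 3) - 15*3**n*n*factorial(n + 3) - 9*3**n*factorial(n + 3) + 4.

S(n) = - 12 \cdot 3^{n} n^{2} \left(n + 3\right)! - 15 \cdot 3^{n} n \left(n + 3\right)! - 9 \cdot 3^{n} \left(n + 3\right)! + 4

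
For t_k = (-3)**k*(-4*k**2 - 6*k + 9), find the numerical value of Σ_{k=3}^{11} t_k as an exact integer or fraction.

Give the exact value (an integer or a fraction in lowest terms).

Σ = 74933343

t_(k+1)/t_k = 3*(-6*k - 4*(k + 1)**2 + 3)/(4*k**2 + 6*k - 9).
Gosper form: A/B · C(k+1)/C(k) with A=-3, B=1, C=k**2 + 3*k/2 - 9/4.
f must satisfy (-3)·f(k+1) − (1)·f(k) = k**2 + 3*k/2 - 9/4.
Degrees (0,0,2) ⇒ d ≤ 2.
Match coefficients ⇒ f(k) = -(k**2 - 3)/4.
Then R = B(k−1)f/C = -(k**2 - 3)/(4*k**2 + 6*k - 9), so s_k = R(k)·t_k = (-3)**k*(k**2 - 3).
Verify: (-3)**k*(-4*k**2 - 6*k + 9) matches t_k.
Evaluate s at k=12 and k=3: 74933181 and -162; difference 74933343.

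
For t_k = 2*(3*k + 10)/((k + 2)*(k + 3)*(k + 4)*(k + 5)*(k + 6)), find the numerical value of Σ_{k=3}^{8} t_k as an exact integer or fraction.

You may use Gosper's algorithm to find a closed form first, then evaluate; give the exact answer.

The ratio is (k + 2)*(3*k + 13)/((k + 7)*(3*k + 10)).
Normal form (A,B,C) = (k + 2, k + 7, k + 10/3).
Set up (k + 2)·f(k+1) − (k + 6)·f(k) − (k + 10/3) = 0.
From deg A=1, deg B=1, deg C=1: d=4.
Coefficient equations give f(k) = k*(k + 3)*(k**2 + 11*k + 38)/120.
R(k) = B(k−1)·f(k)/C(k) = k*(k + 3)*(k + 6)*(k**2 + 11*k + 38)/(40*(3*k + 10)); s_k = R·t_k = k*(k**2 + 11*k + 38)/(20*(k**3 + 11*k**2 + 38*k + 40)).
s_(k+1) − s_k = 2*(3*k + 10)/(k**5 + 20*k**4 + 155*k**3 + 580*k**2 + 1044*k + 720) = t_k.
Sum = s_(9) − s_(3); s_(9) = 981/20020, s_(3) = 3/70 ⇒ 123/20020.

Σ = 123/20020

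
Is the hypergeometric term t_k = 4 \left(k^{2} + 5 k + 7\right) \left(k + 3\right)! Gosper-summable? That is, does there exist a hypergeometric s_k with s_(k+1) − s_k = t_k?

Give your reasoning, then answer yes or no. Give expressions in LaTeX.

Yes. s_k = 4 \left(k + 1\right) \left(k + 3\right)!.

r(k) = (k + 4)*(5*k + (k + 1)**2 + 12)/(k**2 + 5*k + 7) after simplifying.
So A=k + 4 and B=1, with C=k**2 + 5*k + 7.
f must satisfy (k + 4)·f(k+1) − (1)·f(k) = k**2 + 5*k + 7.
d = 1 from the (1,0,2) case.
A polynomial solution: f(k) = k + 1.
Then R = B(k−1)f/C = (k + 1)/(k**2 + 5*k + 7), so s_k = R(k)·t_k = 4*(k + 1)*factorial(k + 3).
Verify: 4*(k**2 + 5*k + 7)*factorial(k + 3) matches t_k.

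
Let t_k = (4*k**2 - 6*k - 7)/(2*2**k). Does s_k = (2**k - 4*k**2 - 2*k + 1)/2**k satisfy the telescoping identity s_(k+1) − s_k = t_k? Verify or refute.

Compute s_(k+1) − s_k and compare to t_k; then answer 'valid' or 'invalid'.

Valid — Δs_k = t_k.

s_(k+1) = (2*2**k - 4*k**2 - 10*k - 5)/(2*2**k)
s_(k+1) − s_k = (4*k**2 - 6*k - 7)/(2*2**k)
(s_(k+1) − s_k) − t_k = 0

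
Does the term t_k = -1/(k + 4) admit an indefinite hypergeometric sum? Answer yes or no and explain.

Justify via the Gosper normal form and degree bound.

Ratio r(k) = (k + 4)/(k + 5).
Factor: A=k + 4; B=k + 5; C=1.
Set up (k + 4)·f(k+1) − (k + 4)·f(k) − (1) = 0.
From deg A=1, deg B=1, deg C=0: d=0.
Generic f = c0 gives residual -1; -1 = 0 cannot hold, so t_k is not Gosper-summable.

No — t_k has no hypergeometric antidifference.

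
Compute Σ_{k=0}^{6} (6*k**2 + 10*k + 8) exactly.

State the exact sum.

Σ = 812

Ratio r(k) = (3*k**2 + 11*k + 12)/(3*k**2 + 5*k + 4).
Factor: A=1; B=1; C=k**2 + 5*k/3 + 4/3.
Solve (1)·f(k+1) − (1)·f(k) = k**2 + 5*k/3 + 4/3.
d = 3 from the (0,0,2) case.
A polynomial solution: f(k) = k*(k**2 + k + 2)/3.
Certificate R = B(k−1)f/C = k*(k**2 + k + 2)/(3*k**2 + 5*k + 4) gives s_k = 2*k*(k**2 + k + 2).
Verify: 6*k**2 + 10*k + 8 matches t_k.
Sum = s_(7) − s_(0); s_(7) = 812, s_(0) = 0 ⇒ 812.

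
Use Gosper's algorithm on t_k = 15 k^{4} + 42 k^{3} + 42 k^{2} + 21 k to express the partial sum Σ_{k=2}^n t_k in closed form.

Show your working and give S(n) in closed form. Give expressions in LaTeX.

S(n) = 3 n^{5} + 18 n^{4} + 40 n^{3} + 42 n^{2} + 17 n - 120

r(k) = (5*k**4 + 34*k**3 + 86*k**2 + 97*k + 40)/(k*(5*k**3 + 14*k**2 + 14*k + 7)) after simplifying.
Take A(k)=1, B(k)=1, C(k)=k**4 + 14*k**3/5 + 14*k**2/5 + 7*k/5.
Key eq: (1)·f(k+1) = (1)·f(k) + (k**4 + 14*k**3/5 + 14*k**2/5 + 7*k/5).
Bound: deg f ≤ 5.
Solving with deg f ≤ 5: f(k) = k*(k - 1)*(3*k**3 + 6*k**2 + 4*k + 4)/15.
R(k) = B(k−1)·f(k)/C(k) = (k - 1)*(3*k**3 + 6*k**2 + 4*k + 4)/(3*(5*k**3 + 14*k**2 + 14*k + 7)); s_k = R·t_k = k*(3*k**4 + 3*k**3 - 2*k**2 - 4).
Verify: 3*k*(5*k**3 + 14*k**2 + 14*k + 7) matches t_k.
Telescope: S(n) = s_(n+1) − s_(2) = n*(3*n**4 + 18*n**3 + 40*n**2 + 42*n + 17) − (120) = 3*n**5 + 18*n**4 + 40*n**3 + 42*n**2 + 17*n - 120.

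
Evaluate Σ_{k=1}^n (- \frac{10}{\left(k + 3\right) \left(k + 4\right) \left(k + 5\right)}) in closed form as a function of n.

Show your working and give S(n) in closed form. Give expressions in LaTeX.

r(k) = (k + 3)/(k + 6) after simplifying.
Take A(k)=k + 3, B(k)=k + 6, C(k)=1.
Need (k + 3)·f(k+1) − (k + 5)·f(k) = 1.
d = 2 from the (1,1,0) case.
Match coefficients ⇒ f(k) = k*(k + 7)/24.
Certificate R = B(k−1)f/C = k*(k + 5)*(k + 7)/24 gives s_k = 5*k*(-k - 7)/(12*(k + 3)*(k + 4)).
s_(k+1) − s_k = -10/(k**3 + 12*k**2 + 47*k + 60) = t_k.
Σ_(k=1)^n t_k = s_(n+1) − s_(1) = (5*(-n**2 - 9*n - 8)/(12*(n**2 + 9*n + 20))) − (-1/6), i.e. n*(-n - 9)/(4*(n**2 + 9*n + 20)).

S(n) = \frac{n \left(- n - 9\right)}{4 \left(n^{2} + 9 n + 20\right)}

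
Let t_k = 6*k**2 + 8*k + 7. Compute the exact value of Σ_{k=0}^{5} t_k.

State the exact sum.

t_(k+1)/t_k = (6*k**2 + 20*k + 21)/(6*k**2 + 8*k + 7).
A = 1, B = 1, C = k**2 + 4*k/3 + 7/6.
Solve (1)·f(k+1) − (1)·f(k) = k**2 + 4*k/3 + 7/6.
From deg A=0, deg B=0, deg C=2: d=3.
Solve for f: f(k) = k*(2*k**2 + k + 4)/6 (degree 3 ≤ 3).
Certificate R = B(k−1)f/C = k*(2*k**2 + k + 4)/(6*k**2 + 8*k + 7) gives s_k = k*(2*k**2 + k + 4).
Check: Δs_k = 6*k**2 + 8*k + 7. ✓
Σ_(k=0)^(5) t_k = s_(6) − s_(0) = 492 − (0) = 492.

Σ = 492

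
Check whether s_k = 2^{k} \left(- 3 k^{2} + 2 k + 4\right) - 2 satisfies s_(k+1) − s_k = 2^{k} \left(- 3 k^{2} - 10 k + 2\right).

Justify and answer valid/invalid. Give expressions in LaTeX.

s_(k+1) = 2*2**k*(2*k - 3*(k + 1)**2 + 6) - 2
s_(k+1) − s_k = 2**k*(-3*k**2 - 10*k + 2)
(s_(k+1) − s_k) − t_k = 0

Valid — Δs_k = t_k.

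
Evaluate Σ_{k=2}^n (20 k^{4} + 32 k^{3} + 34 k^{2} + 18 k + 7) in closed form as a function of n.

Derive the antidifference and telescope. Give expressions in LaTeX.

S(n) = 4 n^{5} + 18 n^{4} + 34 n^{3} + 34 n^{2} + 21 n - 111

Step 1: r(k) = (20*k**4 + 112*k**3 + 250*k**2 + 262*k + 111)/(20*k**4 + 32*k**3 + 34*k**2 + 18*k + 7).
So A=1 and B=1, with C=k**4 + 8*k**3/5 + 17*k**2/10 + 9*k/10 + 7/20.
Solve (1)·f(k+1) − (1)·f(k) = k**4 + 8*k**3/5 + 17*k**2/10 + 9*k/10 + 7/20.
d = 5 from the (0,0,4) case.
A polynomial solution: f(k) = k*(4*k**4 - 2*k**3 + 2*k**2 + 3)/20.
So s_k = (B(k−1)f/C)·t_k = (k*(4*k**4 - 2*k**3 + 2*k**2 + 3)/(20*k**4 + 32*k**3 + 34*k**2 + 18*k + 7))·t_k = k*(4*k**4 - 2*k**3 + 2*k**2 + 3).
Check: Δs_k = 20*k**4 + 32*k**3 + 34*k**2 + 18*k + 7. ✓
s_(n+1) = 4*n**5 + 18*n**4 + 34*n**3 + 34*n**2 + 21*n + 7 and s_(2) = 118, so S(n) = 4*n**5 + 18*n**4 + 34*n**3 + 34*n**2 + 21*n - 111.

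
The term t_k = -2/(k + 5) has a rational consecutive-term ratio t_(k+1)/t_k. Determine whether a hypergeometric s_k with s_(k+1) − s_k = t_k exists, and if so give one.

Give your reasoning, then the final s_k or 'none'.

none (Gosper's algorithm certifies no s_k)

The ratio is (k + 5)/(k + 6).
Take A(k)=k + 5, B(k)=k + 6, C(k)=1.
Need (k + 5)·f(k+1) − (k + 5)·f(k) = 1.
deg f ≤ 0 (via 1,1,0).
f = c0 ⇒ A·f(k+1) − B(k−1)·f(k) − C = -1. The system {-1 = 0} is inconsistent; no antidifference.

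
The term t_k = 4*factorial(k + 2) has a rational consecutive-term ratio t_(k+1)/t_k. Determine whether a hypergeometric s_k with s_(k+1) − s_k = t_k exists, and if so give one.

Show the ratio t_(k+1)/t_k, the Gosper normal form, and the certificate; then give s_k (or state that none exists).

none (Gosper's algorithm certifies no s_k)

The ratio is k + 3.
Factor: A=k + 3; B=1; C=1.
Key eq: (k + 3)·f(k+1) = (1)·f(k) + (1).
From deg A=1, deg B=0, deg C=0: d=-1.
Bound -1 < 0, so the key equation has no polynomial solution.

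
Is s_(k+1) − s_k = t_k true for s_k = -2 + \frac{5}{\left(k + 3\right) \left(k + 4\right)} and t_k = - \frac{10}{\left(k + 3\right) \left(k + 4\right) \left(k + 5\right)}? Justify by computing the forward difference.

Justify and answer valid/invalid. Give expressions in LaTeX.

s_(k+1) = -2 + 5/((k + 4)*(k + 5))
s_(k+1) − s_k = -10/(k**3 + 12*k**2 + 47*k + 60)
(s_(k+1) − s_k) − t_k = 0

Valid: the claim telescopes to t_k.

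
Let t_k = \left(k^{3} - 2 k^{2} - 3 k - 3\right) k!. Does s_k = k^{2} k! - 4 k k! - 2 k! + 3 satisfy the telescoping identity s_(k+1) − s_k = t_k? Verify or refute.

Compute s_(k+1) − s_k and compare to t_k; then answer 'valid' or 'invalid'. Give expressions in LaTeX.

s_(k+1) = k**3*factorial(k) - k**2*factorial(k) - 7*k*factorial(k) - 5*factorial(k) + 3
s_(k+1) − s_k = (k**3 - 2*k**2 - 3*k - 3)*factorial(k)
(s_(k+1) − s_k) − t_k = 0

Valid — Δs_k = t_k.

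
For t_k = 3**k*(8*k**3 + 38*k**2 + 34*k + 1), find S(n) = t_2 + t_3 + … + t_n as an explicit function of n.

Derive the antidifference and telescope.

Compute t_(k+1)/t_k: get 3*(8*k**3 + 62*k**2 + 134*k + 81)/(8*k**3 + 38*k**2 + 34*k + 1).
Gosper form: A/B · C(k+1)/C(k) with A=3, B=1, C=k**3 + 19*k**2/4 + 17*k/4 + 1/8.
Solve (3)·f(k+1) − (1)·f(k) = k**3 + 19*k**2/4 + 17*k/4 + 1/8.
Degrees (0,0,3) ⇒ d ≤ 3.
Match coefficients ⇒ f(k) = (k - 1)*(k + 1)*(4*k + 1)/8.
Then R = B(k−1)f/C = (k - 1)*(k + 1)*(4*k + 1)/(8*k**3 + 38*k**2 + 34*k + 1), so s_k = R(k)·t_k = 3**k*(4*k**3 + k**2 - 4*k - 1).
Δs = 3**k*(8*k**3 + 38*k**2 + 34*k + 1), as required.
Telescope: S(n) = s_(n+1) − s_(2) = 3**(n + 1)*n*(4*n**2 + 13*n + 10) − (243) = 12*3**n*n**3 + 39*3**n*n**2 + 30*3**n*n - 243.

S(n) = 12*3**n*n**3 + 39*3**n*n**2 + 30*3**n*n - 243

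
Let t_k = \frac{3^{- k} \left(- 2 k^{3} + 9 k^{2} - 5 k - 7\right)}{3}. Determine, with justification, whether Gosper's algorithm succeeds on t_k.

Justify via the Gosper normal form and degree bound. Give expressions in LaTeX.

Yes. s_k = 3^{- k} \left(k^{3} - 3 k^{2} + k + 3\right).

Ratio r(k) = (2*k**3 - 3*k**2 - 7*k + 5)/(3*(2*k**3 - 9*k**2 + 5*k + 7)).
Take A(k)=1/3, B(k)=1, C(k)=k**3 - 9*k**2/2 + 5*k/2 + 7/2.
Set up (1/3)·f(k+1) − (1)·f(k) − (k**3 - 9*k**2/2 + 5*k/2 + 7/2) = 0.
Degrees (0,0,3) ⇒ d ≤ 3.
A polynomial solution: f(k) = -3*(k**3 - 3*k**2 + k + 3)/2.
Get s_k = R·t_k = (k**3 - 3*k**2 + k + 3)/3**k with R(k) = B(k−1)f(k)/C(k) = -3*(k**3 - 3*k**2 + k + 3)/((2*k - 7)*(k**2 - k - 1)).
s_(k+1) − s_k = (-2*k**3 + 9*k**2 - 5*k - 7)/(3*3**k) = t_k.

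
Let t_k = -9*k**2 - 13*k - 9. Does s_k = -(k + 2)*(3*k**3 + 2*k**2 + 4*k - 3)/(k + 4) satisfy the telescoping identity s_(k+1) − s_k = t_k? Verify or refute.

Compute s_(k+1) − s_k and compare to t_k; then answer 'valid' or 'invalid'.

s_(k+1) = (-3*k**4 - 20*k**3 - 50*k**2 - 57*k - 18)/(k + 5)
s_(k+1) − s_k = (-9*k**4 - 82*k**3 - 212*k**2 - 227*k - 102)/(k**2 + 9*k + 20)
(s_(k+1) − s_k) − t_k = 2*(6*k**3 + 47*k**2 + 57*k + 39)/(k**2 + 9*k + 20)

Invalid: residual 2*(6*k**3 + 47*k**2 + 57*k + 39)/(k**2 + 9*k + 20) ≠ 0.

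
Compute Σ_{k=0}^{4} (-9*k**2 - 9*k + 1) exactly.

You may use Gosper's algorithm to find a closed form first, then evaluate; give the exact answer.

Σ = -355

Compute t_(k+1)/t_k: get (9*k**2 + 27*k + 17)/(9*k**2 + 9*k - 1).
Gosper form: A/B · C(k+1)/C(k) with A=1, B=1, C=k**2 + k - 1/9.
Solve (1)·f(k+1) − (1)·f(k) = k**2 + k - 1/9.
d = 3 from the (0,0,2) case.
Solving with deg f ≤ 3: f(k) = k*(3*k**2 - 4)/9.
R(k) = B(k−1)·f(k)/C(k) = k*(3*k**2 - 4)/(9*k**2 + 9*k - 1); s_k = R·t_k = k*(4 - 3*k**2).
Check: Δs_k = -9*k**2 - 9*k + 1. ✓
Σ_(k=0)^(4) t_k = s_(5) − s_(0) = -355 − (0) = -355.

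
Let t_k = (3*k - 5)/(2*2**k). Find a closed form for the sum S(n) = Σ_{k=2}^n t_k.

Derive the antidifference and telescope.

S(n) = 2**(-n - 1)*(2**(n + 1) - 3*n - 1)

Step 1: r(k) = (3*k - 2)/(2*(3*k - 5)).
So A=1/2 and B=1, with C=k - 5/3.
Need (1/2)·f(k+1) − (1)·f(k) = k - 5/3.
Bound: deg f ≤ 1.
A polynomial solution: f(k) = -2*(3*k - 2)/3.
Get s_k = R·t_k = (2 - 3*k)/2**k with R(k) = B(k−1)f(k)/C(k) = -2*(3*k - 2)/(3*k - 5).
Verify: (3*k - 5)/(2*2**k) matches t_k.
Evaluate: s_(n+1) = 2**(-n - 1)*(-3*n - 1); subtract s_(2) = -1 ⇒ S(n) = 2**(-n - 1)*(2**(n + 1) - 3*n - 1).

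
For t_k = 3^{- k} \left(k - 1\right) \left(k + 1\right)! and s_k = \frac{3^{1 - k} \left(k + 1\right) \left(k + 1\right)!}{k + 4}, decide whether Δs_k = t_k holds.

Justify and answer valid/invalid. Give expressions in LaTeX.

s_(k+1) = (k + 2)*factorial(k + 2)/(3**k*(k + 5))
s_(k+1) − s_k = (k**3 + 5*k**2 + 2*k + 1)*factorial(k + 1)/(3**k*(k + 4)*(k + 5))
(s_(k+1) − s_k) − t_k = -3**(1 - k)*(k**2 + 3*k - 7)*factorial(k + 1)/((k + 4)*(k + 5))

Invalid: residual - \frac{3^{1 - k} \left(k^{2} + 3 k - 7\right) \left(k + 1\right)!}{\left(k + 4\right) \left(k + 5\right)} ≠ 0.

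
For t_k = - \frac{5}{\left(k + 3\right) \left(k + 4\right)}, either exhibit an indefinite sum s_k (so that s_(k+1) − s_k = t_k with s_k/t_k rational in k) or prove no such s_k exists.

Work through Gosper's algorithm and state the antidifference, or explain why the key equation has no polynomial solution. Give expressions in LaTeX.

s_k = - \frac{5 k}{3 k + 9}

Ratio r(k) = (k + 3)/(k + 5).
A = k + 3, B = k + 5, C = 1.
Set up (k + 3)·f(k+1) − (k + 4)·f(k) − (1) = 0.
deg f ≤ 1 (via 1,1,0).
A polynomial solution: f(k) = k/3.
Then R = B(k−1)f/C = k*(k + 4)/3, so s_k = R(k)·t_k = -5*k/(3*k + 9).
s_(k+1) − s_k = -5/(k**2 + 7*k + 12) = t_k.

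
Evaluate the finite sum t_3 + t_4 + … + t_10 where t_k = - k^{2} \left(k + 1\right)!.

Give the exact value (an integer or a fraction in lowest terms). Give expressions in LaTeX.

t_(k+1)/t_k = (k + 1)**2*(k + 2)/k**2.
Gosper form: A/B · C(k+1)/C(k) with A=k + 2, B=1, C=k**2.
Need (k + 2)·f(k+1) − (1)·f(k) = k**2.
deg f ≤ 1 (via 1,0,2).
Coefficient equations give f(k) = k - 2.
Certificate R = B(k−1)f/C = (k - 2)/k**2 gives s_k = -(k - 2)*factorial(k + 1).
s_(k+1) − s_k = -k**2*factorial(k + 1) = t_k.
Sum = s_(11) − s_(3); s_(11) = -4311014400, s_(3) = -24 ⇒ -4311014376.

Σ = -4311014376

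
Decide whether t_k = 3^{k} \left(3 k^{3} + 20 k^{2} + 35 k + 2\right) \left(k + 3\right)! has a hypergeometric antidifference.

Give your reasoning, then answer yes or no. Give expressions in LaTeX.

Yes. s_k = 3^{k} \left(k - 1\right) \left(k + 2\right) \left(k + 3\right)!.

Ratio r(k) = 3*(3*k**4 + 41*k**3 + 200*k**2 + 396*k + 240)/(3*k**3 + 20*k**2 + 35*k + 2).
A = 3*k + 12, B = 1, C = k**3 + 20*k**2/3 + 35*k/3 + 2/3.
Solve (3*k + 12)·f(k+1) − (1)·f(k) = k**3 + 20*k**2/3 + 35*k/3 + 2/3.
Bound: deg f ≤ 2.
A polynomial solution: f(k) = (k - 1)*(k + 2)/3.
Then R = B(k−1)f/C = (k - 1)*(k + 2)/(3*k**3 + 20*k**2 + 35*k + 2), so s_k = R(k)·t_k = 3**k*(k - 1)*(k + 2)*factorial(k + 3).
Verify: 3**k*(3*k**3 + 20*k**2 + 35*k + 2)*factorial(k + 3) matches t_k.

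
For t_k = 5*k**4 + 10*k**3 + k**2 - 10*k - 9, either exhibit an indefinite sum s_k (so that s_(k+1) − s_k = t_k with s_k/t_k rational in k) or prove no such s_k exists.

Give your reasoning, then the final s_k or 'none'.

r(k) = (5*k**4 + 30*k**3 + 61*k**2 + 42*k - 3)/(5*k**4 + 10*k**3 + k**2 - 10*k - 9) after simplifying.
Factor: A=1; B=1; C=k**4 + 2*k**3 + k**2/5 - 2*k - 9/5.
Solve (1)·f(k+1) − (1)·f(k) = k**4 + 2*k**3 + k**2/5 - 2*k - 9/5.
deg f ≤ 5 (via 0,0,4).
A polynomial solution: f(k) = k*(k**4 - 3*k**2 - 3*k - 4)/5.
Certificate R = B(k−1)f/C = k*(k**4 - 3*k**2 - 3*k - 4)/(5*k**4 + 10*k**3 + k**2 - 10*k - 9) gives s_k = k*(k**4 - 3*k**2 - 3*k - 4).
Δs = 5*k**4 + 10*k**3 + k**2 - 10*k - 9, as required.

s_k = k*(k**4 - 3*k**2 - 3*k - 4)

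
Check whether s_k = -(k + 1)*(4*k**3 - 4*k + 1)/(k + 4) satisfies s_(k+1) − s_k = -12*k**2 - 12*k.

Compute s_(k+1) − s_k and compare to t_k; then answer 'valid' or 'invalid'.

s_(k+1) = (k + 2)*(4*k - 4*(k + 1)**3 + 3)/(k + 5)
s_(k+1) − s_k = 3*(-4*k**4 - 32*k**3 - 56*k**2 - 28*k - 1)/(k**2 + 9*k + 20)
(s_(k+1) − s_k) − t_k = 3*(8*k**3 + 60*k**2 + 52*k - 1)/(k**2 + 9*k + 20)

Invalid: residual 3*(8*k**3 + 60*k**2 + 52*k - 1)/(k**2 + 9*k + 20) ≠ 0.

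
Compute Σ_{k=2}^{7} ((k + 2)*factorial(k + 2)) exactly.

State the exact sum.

t_(k+1)/t_k = (k + 3)**2/(k + 2).
Factor: A=k + 3; B=1; C=k + 2.
Set up (k + 3)·f(k+1) − (1)·f(k) − (k + 2) = 0.
d = 0 from the (1,0,1) case.
A polynomial solution: f(k) = 1.
R(k) = B(k−1)·f(k)/C(k) = 1/(k + 2); s_k = R·t_k = factorial(k + 2).
Check: Δs_k = (k + 2)*factorial(k + 2). ✓
Telescoping: Σ = s_(8) − s_(2) = 3628800 − (24) = 3628776.

Σ = 3628776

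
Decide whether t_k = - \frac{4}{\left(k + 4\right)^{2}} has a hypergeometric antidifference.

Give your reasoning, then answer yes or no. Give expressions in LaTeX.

Ratio r(k) = (k + 4)**2/(k + 5)**2.
Take A(k)=k**2 + 8*k + 16, B(k)=k**2 + 10*k + 25, C(k)=1.
Solve (k**2 + 8*k + 16)·f(k+1) − (k**2 + 8*k + 16)·f(k) = 1.
Degrees (2,2,0) ⇒ d ≤ 0.
Generic f = c0 gives residual -1; -1 = 0 cannot hold, so t_k is not Gosper-summable.

No — t_k has no hypergeometric antidifference.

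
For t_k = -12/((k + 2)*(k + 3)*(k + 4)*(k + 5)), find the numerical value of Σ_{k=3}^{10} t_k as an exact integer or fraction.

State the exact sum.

t_(k+1)/t_k = (k + 2)/(k + 6).
So A=k + 2 and B=k + 6, with C=1.
Set up (k + 2)·f(k+1) − (k + 5)·f(k) − (1) = 0.
From deg A=1, deg B=1, deg C=0: d=3.
Solving with deg f ≤ 3: f(k) = k*(k**2 + 9*k + 26)/72.
Get s_k = R·t_k = k*(-k**2 - 9*k - 26)/(6*(k + 2)*(k + 3)*(k + 4)) with R(k) = B(k−1)f(k)/C(k) = k*(k + 5)*(k**2 + 9*k + 26)/72.
Δs = -12/(k**4 + 14*k**3 + 71*k**2 + 154*k + 120), as required.
Σ_(k=3)^(10) t_k = s_(11) − s_(3) = -451/2730 − (-31/210) = -8/455.

Σ = -8/455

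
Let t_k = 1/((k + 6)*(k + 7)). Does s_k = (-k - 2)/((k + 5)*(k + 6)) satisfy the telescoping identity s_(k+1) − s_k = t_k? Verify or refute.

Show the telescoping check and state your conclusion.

s_(k+1) = (-k - 3)/((k + 6)*(k + 7))
s_(k+1) − s_k = (k - 1)/(k**3 + 18*k**2 + 107*k + 210)
(s_(k+1) − s_k) − t_k = -6/(k**3 + 18*k**2 + 107*k + 210)

Invalid: residual -6/(k**3 + 18*k**2 + 107*k + 210) ≠ 0.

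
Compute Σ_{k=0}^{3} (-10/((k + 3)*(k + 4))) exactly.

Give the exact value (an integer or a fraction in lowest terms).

Σ = -40/21

Ratio r(k) = (k + 3)/(k + 5).
Normal form (A,B,C) = (k + 3, k + 5, 1).
Key eq: (k + 3)·f(k+1) = (k + 4)·f(k) + (1).
From deg A=1, deg B=1, deg C=0: d=1.
Solve for f: f(k) = k/3 (degree 1 ≤ 1).
Then R = B(k−1)f/C = k*(k + 4)/3, so s_k = R(k)·t_k = -10*k/(3*k + 9).
Δs = -10/(k**2 + 7*k + 12), as required.
Σ_(k=0)^(3) t_k = s_(4) − s_(0) = -40/21 − (0) = -40/21.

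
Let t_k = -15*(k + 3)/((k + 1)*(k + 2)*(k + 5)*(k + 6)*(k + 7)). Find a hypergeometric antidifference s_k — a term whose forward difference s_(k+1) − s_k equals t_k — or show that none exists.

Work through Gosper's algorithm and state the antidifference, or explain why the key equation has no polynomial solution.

r(k) = (k + 1)*(k + 4)*(k + 5)/((k + 3)**2*(k + 8)) after simplifying.
A = k + 1, B = k + 8, C = k**3 + 10*k**2 + 33*k + 36.
Need (k + 1)·f(k+1) − (k + 7)·f(k) = k**3 + 10*k**2 + 33*k + 36.
deg f ≤ 6 (via 1,1,3).
Coefficient equations give f(k) = k*(k + 2)*(k + 3)*(k + 4)*(k**2 + 12*k + 41)/90.
R(k) = B(k−1)·f(k)/C(k) = k*(k + 2)*(k + 7)*(k**2 + 12*k + 41)/(90*(k + 3)); s_k = R·t_k = k*(-k**2 - 12*k - 41)/(6*(k**3 + 12*k**2 + 41*k + 30)).
s_(k+1) − s_k = 15*(-k - 3)/(k**5 + 21*k**4 + 163*k**3 + 567*k**2 + 844*k + 420) = t_k.

s_k = k*(-k**2 - 12*k - 41)/(6*(k**3 + 12*k**2 + 41*k + 30))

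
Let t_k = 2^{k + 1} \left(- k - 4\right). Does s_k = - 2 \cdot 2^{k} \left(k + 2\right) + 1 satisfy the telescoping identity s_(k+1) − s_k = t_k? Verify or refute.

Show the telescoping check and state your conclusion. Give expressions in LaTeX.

Valid: the claim telescopes to t_k.

s_(k+1) = -4*2**k*(k + 3) + 1
s_(k+1) − s_k = 2**(k + 1)*(-k - 4)
(s_(k+1) − s_k) − t_k = 0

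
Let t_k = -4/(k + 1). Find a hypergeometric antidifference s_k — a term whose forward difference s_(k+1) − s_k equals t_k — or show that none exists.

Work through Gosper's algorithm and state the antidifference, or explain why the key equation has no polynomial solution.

r(k) = (k + 1)/(k + 2) after simplifying.
Normal form (A,B,C) = (k + 1, k + 2, 1).
f must satisfy (k + 1)·f(k+1) − (k + 1)·f(k) = 1.
Bound: deg f ≤ 0.
Write f(k) = c0. Then LHS − RHS = -1, requiring -1 = 0: contradictory. No certificate.

none (Gosper's algorithm certifies no s_k)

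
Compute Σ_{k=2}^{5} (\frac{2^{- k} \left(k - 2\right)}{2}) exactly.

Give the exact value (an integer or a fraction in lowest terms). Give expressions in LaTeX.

Σ = 11/64

t_(k+1)/t_k = (k - 1)/(2*(k - 2)).
Take A(k)=1/2, B(k)=1, C(k)=k - 2.
Solve (1/2)·f(k+1) − (1)·f(k) = k - 2.
From deg A=0, deg B=0, deg C=1: d=1.
A polynomial solution: f(k) = -2*(k - 1).
Certificate R = B(k−1)f/C = -2*(k - 1)/(k - 2) gives s_k = (1 - k)/2**k.
Check: Δs_k = (k - 2)/(2*2**k). ✓
Σ_(k=2)^(5) t_k = s_(6) − s_(2) = -5/64 − (-1/4) = 11/64.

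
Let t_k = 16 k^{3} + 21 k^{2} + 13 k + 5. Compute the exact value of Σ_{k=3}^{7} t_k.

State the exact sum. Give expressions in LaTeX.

Ratio r(k) = (16*k**3 + 69*k**2 + 103*k + 55)/(16*k**3 + 21*k**2 + 13*k + 5).
Take A(k)=1, B(k)=1, C(k)=k**3 + 21*k**2/16 + 13*k/16 + 5/16.
Solve (1)·f(k+1) − (1)·f(k) = k**3 + 21*k**2/16 + 13*k/16 + 5/16.
Degrees (0,0,3) ⇒ d ≤ 4.
Solving with deg f ≤ 4: f(k) = k*(4*k**3 - k**2 + 2)/16.
Then R = B(k−1)f/C = k*(4*k**3 - k**2 + 2)/(16*k**3 + 21*k**2 + 13*k + 5), so s_k = R(k)·t_k = k*(4*k**3 - k**2 + 2).
Check: Δs_k = 16*k**3 + 21*k**2 + 13*k + 5. ✓
Telescoping: Σ = s_(8) − s_(3) = 15888 − (303) = 15585.

Σ = 15585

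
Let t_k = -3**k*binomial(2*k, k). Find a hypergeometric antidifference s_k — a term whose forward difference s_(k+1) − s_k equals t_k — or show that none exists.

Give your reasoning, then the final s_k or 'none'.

none (Gosper's algorithm certifies no s_k)

t_(k+1)/t_k = 6*(2*k + 1)/(k + 1).
Factor: A=12*k + 6; B=k + 1; C=1.
Solve (12*k + 6)·f(k+1) − (k)·f(k) = 1.
Bound: deg f ≤ -1.
d = -1 < 0 ⇒ no nonzero polynomial f; not summable.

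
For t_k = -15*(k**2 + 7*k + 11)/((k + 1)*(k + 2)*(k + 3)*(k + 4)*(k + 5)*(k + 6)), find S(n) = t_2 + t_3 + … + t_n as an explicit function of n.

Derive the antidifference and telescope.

S(n) = (-n**3 - 12*n**2 - 44*n + 57)/(21*(n**3 + 12*n**2 + 44*n + 48))

t_(k+1)/t_k = (k + 1)*(7*k + (k + 1)**2 + 18)/((k + 7)*(k**2 + 7*k + 11)).
So A=k + 1 and B=k + 7, with C=k**2 + 7*k + 11.
f must satisfy (k + 1)·f(k+1) − (k + 6)·f(k) = k**2 + 7*k + 11.
d = 5 from the (1,1,2) case.
Solve for f: f(k) = k*(k + 2)*(k + 4)*(k**2 + 9*k + 23)/45 (degree 5 ≤ 5).
Get s_k = R·t_k = k*(-k**2 - 9*k - 23)/(3*(k**3 + 9*k**2 + 23*k + 15)) with R(k) = B(k−1)f(k)/C(k) = k*(k + 2)*(k + 4)*(k + 6)*(k**2 + 9*k + 23)/(45*(k**2 + 7*k + 11)).
Verify: 15*(-k**2 - 7*k - 11)/(k**6 + 21*k**5 + 175*k**4 + 735*k**3 + 1624*k**2 + 1764*k + 720) matches t_k.
Telescope: S(n) = s_(n+1) − s_(2) = (-n**3 - 12*n**2 - 44*n - 33)/(3*(n**3 + 12*n**2 + 44*n + 48)) − (-2/7) = (-n**3 - 12*n**2 - 44*n + 57)/(21*(n**3 + 12*n**2 + 44*n + 48)).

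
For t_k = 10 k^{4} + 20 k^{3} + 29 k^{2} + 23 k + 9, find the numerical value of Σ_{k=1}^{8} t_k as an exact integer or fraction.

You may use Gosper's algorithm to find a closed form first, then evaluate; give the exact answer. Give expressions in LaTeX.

Step 1: r(k) = (10*k**4 + 60*k**3 + 149*k**2 + 181*k + 91)/(10*k**4 + 20*k**3 + 29*k**2 + 23*k + 9).
Take A(k)=1, B(k)=1, C(k)=k**4 + 2*k**3 + 29*k**2/10 + 23*k/10 + 9/10.
Set up (1)·f(k+1) − (1)·f(k) − (k**4 + 2*k**3 + 29*k**2/10 + 23*k/10 + 9/10) = 0.
deg f ≤ 5 (via 0,0,4).
Coefficient equations give f(k) = k*(2*k**4 + 3*k**2 + 2*k + 2)/10.
Then R = B(k−1)f/C = k*(2*k**4 + 3*k**2 + 2*k + 2)/(10*k**4 + 20*k**3 + 29*k**2 + 23*k + 9), so s_k = R(k)·t_k = k*(2*k**4 + 3*k**2 + 2*k + 2).
Δs = 10*k**4 + 20*k**3 + 29*k**2 + 23*k + 9, as required.
Σ_(k=1)^(8) t_k = s_(9) − s_(1) = 120465 − (9) = 120456.

Σ = 120456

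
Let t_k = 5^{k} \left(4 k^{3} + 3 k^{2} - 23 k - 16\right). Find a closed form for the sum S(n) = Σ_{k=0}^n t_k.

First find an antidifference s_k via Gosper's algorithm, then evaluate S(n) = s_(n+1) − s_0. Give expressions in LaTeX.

S(n) = 5 \cdot 5^{n} n^{3} - 25 \cdot 5^{n} n - 15 \cdot 5^{n} - 1

The ratio is 5*(4*k**3 + 15*k**2 - 5*k - 32)/(4*k**3 + 3*k**2 - 23*k - 16).
Take A(k)=5, B(k)=1, C(k)=k**3 + 3*k**2/4 - 23*k/4 - 4.
Solve (5)·f(k+1) − (1)·f(k) = k**3 + 3*k**2/4 - 23*k/4 - 4.
d = 3 from the (0,0,3) case.
Coefficient equations give f(k) = (k**3 - 3*k**2 - 2*k + 1)/4.
Certificate R = B(k−1)f/C = (k**3 - 3*k**2 - 2*k + 1)/(4*k**3 + 3*k**2 - 23*k - 16) gives s_k = 5**k*(k**3 - 3*k**2 - 2*k + 1).
Verify: 5**k*(4*k**3 + 3*k**2 - 23*k - 16) matches t_k.
s_(n+1) = 5**(n + 1)*(n**3 - 5*n - 3) and s_(0) = 1, so S(n) = 5*5**n*n**3 - 25*5**n*n - 15*5**n - 1.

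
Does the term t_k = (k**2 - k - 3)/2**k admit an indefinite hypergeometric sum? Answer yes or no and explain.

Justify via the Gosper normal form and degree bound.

Yes. s_k = 2**(1 - k)*(-k**2 - k + 1).

Step 1: r(k) = (k**2 + k - 3)/(2*(k**2 - k - 3)).
Normal form (A,B,C) = (1/2, 1, k**2 - k - 3).
Key eq: (1/2)·f(k+1) = (1)·f(k) + (k**2 - k - 3).
From deg A=0, deg B=0, deg C=2: d=2.
Solving with deg f ≤ 2: f(k) = -2*(k**2 + k - 1).
So s_k = (B(k−1)f/C)·t_k = (-2*(k**2 + k - 1)/(k**2 - k - 3))·t_k = 2**(1 - k)*(-k**2 - k + 1).
Δs = (k**2 - k - 3)/2**k, as required.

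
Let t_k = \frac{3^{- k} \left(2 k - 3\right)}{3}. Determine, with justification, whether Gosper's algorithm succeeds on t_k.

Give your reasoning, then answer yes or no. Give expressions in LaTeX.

Yes. s_k = 3^{- k} \left(1 - k\right).

Step 1: r(k) = (2*k - 1)/(3*(2*k - 3)).
So A=1/3 and B=1, with C=k - 3/2.
f must satisfy (1/3)·f(k+1) − (1)·f(k) = k - 3/2.
Bound: deg f ≤ 1.
A polynomial solution: f(k) = -3*(k - 1)/2.
Certificate R = B(k−1)f/C = -3*(k - 1)/(2*k - 3) gives s_k = (1 - k)/3**k.
Δs = (2*k - 3)/(3*3**k), as required.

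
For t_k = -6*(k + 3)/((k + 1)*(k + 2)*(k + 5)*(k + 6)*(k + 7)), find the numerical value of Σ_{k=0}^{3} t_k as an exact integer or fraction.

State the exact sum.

Σ = -14/225

The ratio is (k + 1)*(k + 4)*(k + 5)/((k + 3)**2*(k + 8)).
Normal form (A,B,C) = (k + 1, k + 8, k**3 + 10*k**2 + 33*k + 36).
Set up (k + 1)·f(k+1) − (k + 7)·f(k) − (k**3 + 10*k**2 + 33*k + 36) = 0.
deg f ≤ 6 (via 1,1,3).
Match coefficients ⇒ f(k) = k*(k + 2)*(k + 3)*(k + 4)*(k**2 + 12*k + 41)/90.
Get s_k = R·t_k = k*(-k**2 - 12*k - 41)/(15*(k**3 + 12*k**2 + 41*k + 30)) with R(k) = B(k−1)f(k)/C(k) = k*(k + 2)*(k + 7)*(k**2 + 12*k + 41)/(90*(k + 3)).
Δs = 6*(-k - 3)/(k**5 + 21*k**4 + 163*k**3 + 567*k**2 + 844*k + 420), as required.
Σ_(k=0)^(3) t_k = s_(4) − s_(0) = -14/225 − (0) = -14/225.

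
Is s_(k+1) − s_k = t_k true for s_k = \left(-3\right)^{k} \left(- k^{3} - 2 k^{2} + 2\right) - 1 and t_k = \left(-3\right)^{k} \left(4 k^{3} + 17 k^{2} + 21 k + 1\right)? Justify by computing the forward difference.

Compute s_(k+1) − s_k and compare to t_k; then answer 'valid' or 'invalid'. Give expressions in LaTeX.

valid; difference matches t_k

s_(k+1) = (-3)**(k + 1)*(-(k + 1)**3 - 2*(k + 1)**2 + 2) - 1
s_(k+1) − s_k = (-3)**k*(4*k**3 + 17*k**2 + 21*k + 1)
(s_(k+1) − s_k) − t_k = 0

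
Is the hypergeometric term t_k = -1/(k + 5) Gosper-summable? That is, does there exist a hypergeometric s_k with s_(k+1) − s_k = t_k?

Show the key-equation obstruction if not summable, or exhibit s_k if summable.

Step 1: r(k) = (k + 5)/(k + 6).
Take A(k)=k + 5, B(k)=k + 6, C(k)=1.
Solve (k + 5)·f(k+1) − (k + 5)·f(k) = 1.
From deg A=1, deg B=1, deg C=0: d=0.
Write f(k) = c0. Then LHS − RHS = -1, requiring -1 = 0: contradictory. No certificate.

No — the linear system for f has no solution.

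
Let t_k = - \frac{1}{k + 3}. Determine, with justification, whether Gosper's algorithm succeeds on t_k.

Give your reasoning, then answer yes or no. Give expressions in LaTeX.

No — t_k has no hypergeometric antidifference.

Ratio r(k) = (k + 3)/(k + 4).
Gosper form: A/B · C(k+1)/C(k) with A=k + 3, B=k + 4, C=1.
Solve (k + 3)·f(k+1) − (k + 3)·f(k) = 1.
Bound: deg f ≤ 0.
Write f(k) = c0. Then LHS − RHS = -1, requiring -1 = 0: contradictory. No certificate.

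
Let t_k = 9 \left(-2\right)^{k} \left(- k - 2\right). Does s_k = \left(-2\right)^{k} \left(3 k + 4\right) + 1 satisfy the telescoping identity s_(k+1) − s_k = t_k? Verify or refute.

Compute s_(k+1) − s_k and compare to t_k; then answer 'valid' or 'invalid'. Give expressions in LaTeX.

Valid: the claim telescopes to t_k.

s_(k+1) = (-2)**(k + 1)*(3*k + 7) + 1
s_(k+1) − s_k = 9*(-2)**k*(-k - 2)
(s_(k+1) − s_k) − t_k = 0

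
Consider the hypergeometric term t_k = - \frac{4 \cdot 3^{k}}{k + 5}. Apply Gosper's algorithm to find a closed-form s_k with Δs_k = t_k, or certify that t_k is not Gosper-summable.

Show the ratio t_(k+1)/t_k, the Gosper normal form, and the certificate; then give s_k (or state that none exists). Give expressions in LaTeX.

none — t_k is not Gosper-summable

Compute t_(k+1)/t_k: get 3*(k + 5)/(k + 6).
So A=3*k + 15 and B=k + 6, with C=1.
Key eq: (3*k + 15)·f(k+1) = (k + 5)·f(k) + (1).
deg f ≤ -1 (via 1,1,0).
deg f ≤ -1 is impossible — no certificate.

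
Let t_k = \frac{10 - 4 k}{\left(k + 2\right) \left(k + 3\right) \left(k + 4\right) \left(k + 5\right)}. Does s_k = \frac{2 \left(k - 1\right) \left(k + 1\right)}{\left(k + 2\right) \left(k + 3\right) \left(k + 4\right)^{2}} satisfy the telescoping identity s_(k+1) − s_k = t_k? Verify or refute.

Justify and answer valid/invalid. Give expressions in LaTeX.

s_(k+1) = 2*k*(k + 2)/((k + 3)*(k + 4)*(k + 5)**2)
s_(k+1) − s_k = 2*(k*(k + 2)**2*(k + 4) - (k - 1)*(k + 1)*(k + 5)**2)/((k + 2)*(k + 3)*(k + 4)**2*(k + 5)**2)
(s_(k+1) − s_k) − t_k = 6*(3*k**2 + 7*k - 25)/(k**6 + 23*k**5 + 217*k**4 + 1073*k**3 + 2926*k**2 + 4160*k + 2400)

Invalid: residual \frac{6 \left(3 k^{2} + 7 k - 25\right)}{k^{6} + 23 k^{5} + 217 k^{4} + 1073 k^{3} + 2926 k^{2} + 4160 k + 2400} ≠ 0.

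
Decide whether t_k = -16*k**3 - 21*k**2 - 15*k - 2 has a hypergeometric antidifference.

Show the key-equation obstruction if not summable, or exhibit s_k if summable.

Yes. s_k = k*(-4*k**3 + k**2 - k + 2).

r(k) = (16*k**3 + 69*k**2 + 105*k + 54)/(16*k**3 + 21*k**2 + 15*k + 2) after simplifying.
Factor: A=1; B=1; C=k**3 + 21*k**2/16 + 15*k/16 + 1/8.
f must satisfy (1)·f(k+1) − (1)·f(k) = k**3 + 21*k**2/16 + 15*k/16 + 1/8.
d = 4 from the (0,0,3) case.
A polynomial solution: f(k) = k*(4*k**3 - k**2 + k - 2)/16.
Certificate R = B(k−1)f/C = k*(4*k**3 - k**2 + k - 2)/(16*k**3 + 21*k**2 + 15*k + 2) gives s_k = k*(-4*k**3 + k**2 - k + 2).
s_(k+1) − s_k = -16*k**3 - 21*k**2 - 15*k - 2 = t_k.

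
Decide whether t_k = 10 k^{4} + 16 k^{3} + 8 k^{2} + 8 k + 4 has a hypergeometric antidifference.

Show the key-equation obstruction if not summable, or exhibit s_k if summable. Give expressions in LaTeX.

t_(k+1)/t_k = (5*k**4 + 28*k**3 + 58*k**2 + 56*k + 23)/(5*k**4 + 8*k**3 + 4*k**2 + 4*k + 2).
So A=1 and B=1, with C=k**4 + 8*k**3/5 + 4*k**2/5 + 4*k/5 + 2/5.
Solve (1)·f(k+1) − (1)·f(k) = k**4 + 8*k**3/5 + 4*k**2/5 + 4*k/5 + 2/5.
deg f ≤ 5 (via 0,0,4).
Coefficient equations give f(k) = k*(2*k**4 - k**3 - 2*k**2 + 4*k + 1)/10.
Get s_k = R·t_k = k*(2*k**4 - k**3 - 2*k**2 + 4*k + 1) with R(k) = B(k−1)f(k)/C(k) = k*(2*k**4 - k**3 - 2*k**2 + 4*k + 1)/(2*(5*k**4 + 8*k**3 + 4*k**2 + 4*k + 2)).
Δs = 10*k**4 + 16*k**3 + 8*k**2 + 8*k + 4, as required.

Yes. s_k = k \left(2 k^{4} - k^{3} - 2 k^{2} + 4 k + 1\right).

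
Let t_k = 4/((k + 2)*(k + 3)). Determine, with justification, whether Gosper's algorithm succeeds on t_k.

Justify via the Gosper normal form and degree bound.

Yes. s_k = 2*k/(k + 2).

t_(k+1)/t_k = (k + 2)/(k + 4).
So A=k + 2 and B=k + 4, with C=1.
Need (k + 2)·f(k+1) − (k + 3)·f(k) = 1.
d = 1 from the (1,1,0) case.
Coefficient equations give f(k) = k/2.
Get s_k = R·t_k = 2*k/(k + 2) with R(k) = B(k−1)f(k)/C(k) = k*(k + 3)/2.
Δs = 4/(k**2 + 5*k + 6), as required.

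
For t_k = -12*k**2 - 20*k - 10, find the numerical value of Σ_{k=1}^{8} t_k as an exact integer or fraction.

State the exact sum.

Compute t_(k+1)/t_k: get (6*k**2 + 22*k + 21)/(6*k**2 + 10*k + 5).
A = 1, B = 1, C = k**2 + 5*k/3 + 5/6.
Solve (1)·f(k+1) − (1)·f(k) = k**2 + 5*k/3 + 5/6.
deg f ≤ 3 (via 0,0,2).
Solve for f: f(k) = k*(2*k**2 + 2*k + 1)/6 (degree 3 ≤ 3).
Certificate R = B(k−1)f/C = k*(2*k**2 + 2*k + 1)/(6*k**2 + 10*k + 5) gives s_k = 2*k*(-2*k**2 - 2*k - 1).
Δs = -12*k**2 - 20*k - 10, as required.
Sum = s_(9) − s_(1); s_(9) = -3258, s_(1) = -10 ⇒ -3248.

Σ = -3248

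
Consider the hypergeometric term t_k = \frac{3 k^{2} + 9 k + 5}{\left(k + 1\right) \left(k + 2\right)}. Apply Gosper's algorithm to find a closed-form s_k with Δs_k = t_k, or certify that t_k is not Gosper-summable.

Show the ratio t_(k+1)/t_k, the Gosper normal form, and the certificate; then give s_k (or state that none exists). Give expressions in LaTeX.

Step 1: r(k) = (k + 1)*(9*k + 3*(k + 1)**2 + 14)/((k + 3)*(3*k**2 + 9*k + 5)).
Factor: A=k + 1; B=k + 3; C=k**2 + 3*k + 5/3.
Solve (k + 1)·f(k+1) − (k + 2)·f(k) = k**2 + 3*k + 5/3.
From deg A=1, deg B=1, deg C=2: d=2.
Solve for f: f(k) = k*(3*k + 2)/3 (degree 2 ≤ 2).
Certificate R = B(k−1)f/C = k*(k + 2)*(3*k + 2)/(3*k**2 + 9*k + 5) gives s_k = k*(3*k + 2)/(k + 1).
s_(k+1) − s_k = (3*k**2 + 9*k + 5)/(k**2 + 3*k + 2) = t_k.

s_k = \frac{k \left(3 k + 2\right)}{k + 1}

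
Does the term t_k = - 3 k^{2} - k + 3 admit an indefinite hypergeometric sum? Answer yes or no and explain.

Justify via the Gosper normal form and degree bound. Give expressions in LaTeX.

r(k) = (k + 3*(k + 1)**2 - 2)/(3*k**2 + k - 3) after simplifying.
A = 1, B = 1, C = k**2 + k/3 - 1.
Key eq: (1)·f(k+1) = (1)·f(k) + (k**2 + k/3 - 1).
From deg A=0, deg B=0, deg C=2: d=3.
Solve for f: f(k) = k*(k**2 - k - 3)/3 (degree 3 ≤ 3).
R(k) = B(k−1)·f(k)/C(k) = k*(k**2 - k - 3)/(3*k**2 + k - 3); s_k = R·t_k = k*(-k**2 + k + 3).
Check: Δs_k = -3*k**2 - k + 3. ✓

Yes. s_k = k \left(- k^{2} + k + 3\right).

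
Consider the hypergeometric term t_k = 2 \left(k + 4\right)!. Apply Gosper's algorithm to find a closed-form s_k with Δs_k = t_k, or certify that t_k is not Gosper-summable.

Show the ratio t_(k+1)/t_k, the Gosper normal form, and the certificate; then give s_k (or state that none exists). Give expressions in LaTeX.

none — t_k is not Gosper-summable

Step 1: r(k) = k + 5.
Factor: A=k + 5; B=1; C=1.
Set up (k + 5)·f(k+1) − (1)·f(k) − (1) = 0.
From deg A=1, deg B=0, deg C=0: d=-1.
deg f ≤ -1 is impossible — no certificate.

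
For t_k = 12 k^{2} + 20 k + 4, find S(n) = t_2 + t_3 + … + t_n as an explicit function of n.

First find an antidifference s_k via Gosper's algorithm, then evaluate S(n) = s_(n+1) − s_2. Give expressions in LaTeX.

t_(k+1)/t_k = (3*k**2 + 11*k + 9)/(3*k**2 + 5*k + 1).
So A=1 and B=1, with C=k**2 + 5*k/3 + 1/3.
Key eq: (1)·f(k+1) = (1)·f(k) + (k**2 + 5*k/3 + 1/3).
From deg A=0, deg B=0, deg C=2: d=3.
Solving with deg f ≤ 3: f(k) = k*(k**2 + k - 1)/3.
Certificate R = B(k−1)f/C = k*(k**2 + k - 1)/(3*k**2 + 5*k + 1) gives s_k = 4*k*(k**2 + k - 1).
Δs = 12*k**2 + 20*k + 4, as required.
Σ_(k=2)^n t_k = s_(n+1) − s_(2) = (4*n**3 + 16*n**2 + 16*n + 4) − (40), i.e. 4*n**3 + 16*n**2 + 16*n - 36.

S(n) = 4 n^{3} + 16 n^{2} + 16 n - 36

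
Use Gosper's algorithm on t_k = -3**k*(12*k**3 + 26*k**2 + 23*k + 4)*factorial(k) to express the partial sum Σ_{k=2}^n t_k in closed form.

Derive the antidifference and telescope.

S(n) = -12*3**n*n**3*factorial(n) - 30*3**n*n**2*factorial(n) - 21*3**n*n*factorial(n) - 3*3**n*factorial(n) + 198

Ratio r(k) = 3*(12*k**4 + 74*k**3 + 173*k**2 + 176*k + 65)/(12*k**3 + 26*k**2 + 23*k + 4).
Factor: A=3*k + 3; B=1; C=k**3 + 13*k**2/6 + 23*k/12 + 1/3.
Set up (3*k + 3)·f(k+1) − (1)·f(k) − (k**3 + 13*k**2/6 + 23*k/12 + 1/3) = 0.
Bound: deg f ≤ 2.
Match coefficients ⇒ f(k) = (4*k**2 - 2*k - 1)/12.
Then R = B(k−1)f/C = (4*k**2 - 2*k - 1)/(12*k**3 + 26*k**2 + 23*k + 4), so s_k = R(k)·t_k = 3**k*(-4*k**2 + 2*k + 1)*factorial(k).
Verify: -3**k*(12*k**3 + 26*k**2 + 23*k + 4)*factorial(k) matches t_k.
Telescope: S(n) = s_(n+1) − s_(2) = -3**(n + 1)*(4*n**2 + 6*n + 1)*factorial(n + 1) − (-198) = -12*3**n*n**3*factorial(n) - 30*3**n*n**2*factorial(n) - 21*3**n*n*factorial(n) - 3*3**n*factorial(n) + 198.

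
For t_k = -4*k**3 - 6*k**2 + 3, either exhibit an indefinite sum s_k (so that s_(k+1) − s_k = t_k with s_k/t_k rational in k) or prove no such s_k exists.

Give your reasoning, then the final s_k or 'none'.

s_k = k*(-k**3 + 2*k + 2)

Ratio r(k) = (4*(k + 1)**3 + 6*(k + 1)**2 - 3)/(4*k**3 + 6*k**2 - 3).
So A=1 and B=1, with C=k**3 + 3*k**2/2 - 3/4.
Solve (1)·f(k+1) − (1)·f(k) = k**3 + 3*k**2/2 - 3/4.
Degrees (0,0,3) ⇒ d ≤ 4.
A polynomial solution: f(k) = k*(k**3 - 2*k - 2)/4.
Get s_k = R·t_k = k*(-k**3 + 2*k + 2) with R(k) = B(k−1)f(k)/C(k) = k*(k**3 - 2*k - 2)/(4*k**3 + 6*k**2 - 3).
Δs = -4*k**3 - 6*k**2 + 3, as required.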